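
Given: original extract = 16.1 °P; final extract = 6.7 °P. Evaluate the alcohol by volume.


SG = 259/(259 − P);  ABV = (OG − FG)·131.25
OG = 259/(259 − 16.1) = 1.0663
FG = 259/(259 − 6.7) = 1.0266
ABV = (1.0663 − 1.0266)·131.25

5.2141 % ABV


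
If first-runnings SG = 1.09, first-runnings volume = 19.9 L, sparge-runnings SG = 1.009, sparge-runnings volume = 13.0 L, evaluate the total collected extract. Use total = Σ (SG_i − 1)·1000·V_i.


first = (1.09 − 1)·1000·19.9 = 1791.0000
sparge = (1.009 − 1)·1000·13.0 = 117.0000
total = 1791.0000 + 117.0000

1908.0000 gravity·L


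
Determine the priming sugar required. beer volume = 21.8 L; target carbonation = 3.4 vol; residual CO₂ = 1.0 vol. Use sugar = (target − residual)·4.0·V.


sugar = (3.4 − 1.0)·4.0·21.8

209.2800 g


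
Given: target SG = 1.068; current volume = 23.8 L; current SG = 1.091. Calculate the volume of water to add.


V_water = V·((SG_curr − 1)/(SG_target − 1) − 1)
V_water = 23.8·((1.091 − 1)/(1.068 − 1) − 1)

8.0500 L


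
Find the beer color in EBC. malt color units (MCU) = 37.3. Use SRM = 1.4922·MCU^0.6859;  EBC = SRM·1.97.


SRM = 1.4922·37.3^0.6859 = 17.8592
EBC = 17.8592·1.97

35.1826 EBC


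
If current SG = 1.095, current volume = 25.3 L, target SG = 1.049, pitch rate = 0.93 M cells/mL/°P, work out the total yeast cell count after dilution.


V_w = V·((SG_c−1)/(SG_t−1)−1);  °P = 259 − 259/SG_t;  cells = rate·(V+V_w)·°P
V_w = 25.3·((1.095−1)/(1.049−1)−1) = 23.7510
V_final = 25.3 + 23.7510 = 49.0510
°P = 259 − 259/1.049 = 12.0982
cells = 0.93·49.0510·12.0982

551.8885 billion cells


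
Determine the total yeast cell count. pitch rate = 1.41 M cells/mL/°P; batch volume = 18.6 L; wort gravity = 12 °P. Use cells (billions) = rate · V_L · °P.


cells = 1.41 · 18.6 · 12

314.7120 billion cells


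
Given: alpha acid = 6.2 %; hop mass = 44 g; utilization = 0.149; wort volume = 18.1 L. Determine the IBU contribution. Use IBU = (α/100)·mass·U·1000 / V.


IBU = (6.2/100)·44·0.149·1000 / 18.1

22.4570 IBU


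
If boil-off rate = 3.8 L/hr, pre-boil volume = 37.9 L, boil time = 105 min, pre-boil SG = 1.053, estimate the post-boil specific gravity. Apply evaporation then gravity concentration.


V_post = V_pre − rate·(t/60);  SG_post = 1 + (SG_pre−1)·V_pre/V_post
V_post = 37.9 − 3.8·(105/60) = 31.2500
SG_post = 1 + (1.053 − 1)·37.9/31.2500

1.0643


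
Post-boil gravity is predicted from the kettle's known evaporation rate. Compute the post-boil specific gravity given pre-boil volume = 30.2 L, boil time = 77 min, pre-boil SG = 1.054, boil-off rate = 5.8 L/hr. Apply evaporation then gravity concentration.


V_post = V_pre − rate·(t/60);  SG_post = 1 + (SG_pre−1)·V_pre/V_post
V_post = 30.2 − 5.8·(77/60) = 22.7567
SG_post = 1 + (1.054 − 1)·30.2/22.7567

1.0717


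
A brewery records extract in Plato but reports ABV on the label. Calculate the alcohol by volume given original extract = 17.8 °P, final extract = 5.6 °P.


SG = 259/(259 − P);  ABV = (OG − FG)·131.25
OG = 259/(259 − 17.8) = 1.0738
FG = 259/(259 − 5.6) = 1.0221
ABV = (1.0738 − 1.0221)·131.25

6.7854 % ABV


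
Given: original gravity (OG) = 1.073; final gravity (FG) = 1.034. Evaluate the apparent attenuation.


AA = (OG − FG)/(OG − 1) · 100
AA = (1.073 − 1.034)/(1.073 − 1) · 100

53.4247 %


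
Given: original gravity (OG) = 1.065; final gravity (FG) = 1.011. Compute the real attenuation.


AA = (OG−FG)/(OG−1)·100;  RA = AA·0.8192
AA = (1.065 − 1.011)/(1.065 − 1)·100 = 83.0769
RA = 83.0769·0.8192

68.0566 %


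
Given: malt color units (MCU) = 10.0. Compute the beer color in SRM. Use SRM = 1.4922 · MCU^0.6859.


SRM = 1.4922 · 10.0^0.6859

7.2398 SRM


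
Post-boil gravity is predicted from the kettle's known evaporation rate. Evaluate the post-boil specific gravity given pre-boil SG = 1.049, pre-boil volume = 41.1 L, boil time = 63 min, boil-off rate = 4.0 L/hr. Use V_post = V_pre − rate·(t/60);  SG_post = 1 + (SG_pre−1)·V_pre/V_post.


V_post = 41.1 − 4.0·(63/60) = 36.9000
SG_post = 1 + (1.049 − 1)·41.1/36.9000

1.0546


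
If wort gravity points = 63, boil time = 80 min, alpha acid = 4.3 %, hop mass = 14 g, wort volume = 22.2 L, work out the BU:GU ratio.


U = 1.65·0.000125^(GP/1000)·(1−e^(−0.04t))/4.15;  IBU = (α/100)·m·U·1000/V;  BU:GU = IBU/GP
U = 1.65·0.000125^(63/1000)·(1−e^(−0.04·80))/4.15 = 0.2165
IBU = (4.3/100)·14·0.2165·1000/22.2 = 5.8710
BU:GU = 5.8710/63

0.0932


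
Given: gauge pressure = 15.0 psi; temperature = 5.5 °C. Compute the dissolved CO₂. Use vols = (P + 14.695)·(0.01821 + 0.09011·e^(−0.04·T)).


vols = (15.0 + 14.695)·(0.01821 + 0.09011·e^(−0.04·5.5))

2.6881 volumes


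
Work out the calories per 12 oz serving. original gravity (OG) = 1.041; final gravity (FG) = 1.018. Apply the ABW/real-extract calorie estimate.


ABW = (OG−FG)·131.25·0.79/FG;  °P = 259 − 259/SG (for OG→OE and FG→AE);  RE = 0.1808·OE + 0.8192·AE;  Cal = (6.9·ABW + 4·(RE−0.1))·FG·3.55
ABW = (1.041 − 1.018)·131.25·0.79/1.018 = 2.3426
OE = 259 − 259/1.041 = 10.2008 °P
AE = 259 − 259/1.018 = 4.5796 °P
RE = 0.1808·10.2008 + 0.8192·4.5796 = 5.5959 °P
Cal = (6.9·2.3426 + 4·(5.5959−0.1))·1.018·3.55

137.8622 kcal


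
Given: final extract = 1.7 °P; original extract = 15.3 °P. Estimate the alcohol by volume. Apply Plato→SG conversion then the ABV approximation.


SG = 259/(259 − P);  ABV = (OG − FG)·131.25
OG = 259/(259 − 15.3) = 1.0628
FG = 259/(259 − 1.7) = 1.0066
ABV = (1.0628 − 1.0066)·131.25

7.3730 % ABV


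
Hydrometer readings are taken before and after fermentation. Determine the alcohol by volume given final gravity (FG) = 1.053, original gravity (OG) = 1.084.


ABV = (OG − FG) · 131.25
ABV = (1.084 − 1.053) · 131.25

4.0688 % ABV


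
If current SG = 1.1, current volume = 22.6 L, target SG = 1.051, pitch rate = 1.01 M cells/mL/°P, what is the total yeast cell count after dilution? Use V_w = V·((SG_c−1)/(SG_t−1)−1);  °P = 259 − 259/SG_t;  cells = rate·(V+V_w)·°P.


V_w = 22.6·((1.1−1)/(1.051−1)−1) = 21.7137
V_final = 22.6 + 21.7137 = 44.3137
°P = 259 − 259/1.051 = 12.5680
cells = 1.01·44.3137·12.5680

562.5056 billion cells


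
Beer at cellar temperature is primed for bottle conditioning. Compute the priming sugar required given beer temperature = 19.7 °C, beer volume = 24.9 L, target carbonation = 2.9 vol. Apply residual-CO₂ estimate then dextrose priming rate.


residual = 14.695·(0.01821 + 0.09011·e^(−0.04·T));  sugar = (target − residual)·4.0·V
residual = 14.695·(0.01821 + 0.09011·e^(−0.04·19.7)) = 0.8698
sugar = (2.9 − 0.8698)·4.0·24.9

202.2114 g


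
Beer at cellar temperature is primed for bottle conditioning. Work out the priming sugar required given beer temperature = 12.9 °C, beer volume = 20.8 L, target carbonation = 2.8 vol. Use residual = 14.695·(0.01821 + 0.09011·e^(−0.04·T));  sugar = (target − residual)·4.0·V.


residual = 14.695·(0.01821 + 0.09011·e^(−0.04·12.9)) = 1.0580
sugar = (2.8 − 1.0580)·4.0·20.8

144.9348 g


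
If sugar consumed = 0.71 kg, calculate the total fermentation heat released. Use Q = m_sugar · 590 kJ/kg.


Q = 0.71 · 590

418.9000 kJ


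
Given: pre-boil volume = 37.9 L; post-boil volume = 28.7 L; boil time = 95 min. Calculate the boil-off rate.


rate = (V_pre − V_post) / (t_min/60)
rate = (37.9 − 28.7) / (95/60)

5.8105 L/hr


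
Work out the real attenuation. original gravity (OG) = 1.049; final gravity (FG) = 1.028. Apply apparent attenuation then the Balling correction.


AA = (OG−FG)/(OG−1)·100;  RA = AA·0.8192
AA = (1.049 − 1.028)/(1.049 − 1)·100 = 42.8571
RA = 42.8571·0.8192

35.1086 %


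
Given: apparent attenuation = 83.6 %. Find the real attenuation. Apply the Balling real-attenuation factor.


RA = AA · 0.8192
RA = 83.6 · 0.8192

68.4851 %


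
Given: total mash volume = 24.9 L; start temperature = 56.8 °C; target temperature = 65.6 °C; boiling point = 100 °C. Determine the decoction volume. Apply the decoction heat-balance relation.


V_dec = V_total·(T_target − T_start)/(T_boil − T_start)
V_dec = 24.9·(65.6 − 56.8)/(100 − 56.8)

5.0722 L


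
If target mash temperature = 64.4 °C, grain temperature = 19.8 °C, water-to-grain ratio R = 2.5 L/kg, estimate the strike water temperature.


T_strike = (0.41/R)·(T_mash − T_grain) + T_mash
T_strike = (0.41/2.5)·(64.4 − 19.8) + 64.4

71.7144 °C


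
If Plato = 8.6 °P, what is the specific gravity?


SG = 259/(259 − P)
SG = 259/(259 − 8.6)

1.0343


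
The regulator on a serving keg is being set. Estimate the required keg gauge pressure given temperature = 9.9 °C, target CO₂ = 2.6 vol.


psi = vols/(0.01821 + 0.09011·e^(−0.04·T)) − 14.695
psi = 2.6/(0.01821 + 0.09011·e^(−0.04·9.9)) − 14.695

18.2771 psi


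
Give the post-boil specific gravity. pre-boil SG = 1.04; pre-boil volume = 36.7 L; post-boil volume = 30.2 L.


SG_post = 1 + (SG_pre − 1)·V_pre/V_post
pts_pre = (1.04 − 1)·1000 = 40.0000
pts_post = 40.0000·36.7/30.2 = 48.6093
SG_post = 1 + 48.6093/1000

1.0486


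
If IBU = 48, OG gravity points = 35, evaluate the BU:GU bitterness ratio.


BU:GU = IBU / OG_points
BU:GU = 48 / 35

1.3714


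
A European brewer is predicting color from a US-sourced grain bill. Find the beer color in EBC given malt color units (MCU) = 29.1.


SRM = 1.4922·MCU^0.6859;  EBC = SRM·1.97
SRM = 1.4922·29.1^0.6859 = 15.0630
EBC = 15.0630·1.97

29.6741 EBC


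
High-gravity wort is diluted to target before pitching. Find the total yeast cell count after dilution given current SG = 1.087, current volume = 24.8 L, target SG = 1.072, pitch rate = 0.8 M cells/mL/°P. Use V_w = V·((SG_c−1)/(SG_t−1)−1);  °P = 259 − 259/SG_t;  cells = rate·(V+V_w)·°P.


V_w = 24.8·((1.087−1)/(1.072−1)−1) = 5.1667
V_final = 24.8 + 5.1667 = 29.9667
°P = 259 − 259/1.072 = 17.3955
cells = 0.8·29.9667·17.3955

417.0287 billion cells


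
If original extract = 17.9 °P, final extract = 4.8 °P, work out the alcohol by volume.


SG = 259/(259 − P);  ABV = (OG − FG)·131.25
OG = 259/(259 − 17.9) = 1.0742
FG = 259/(259 − 4.8) = 1.0189
ABV = (1.0742 − 1.0189)·131.25

7.2660 % ABV


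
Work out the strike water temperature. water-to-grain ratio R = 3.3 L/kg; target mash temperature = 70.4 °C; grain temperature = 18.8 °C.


T_strike = (0.41/R)·(T_mash − T_grain) + T_mash
T_strike = (0.41/3.3)·(70.4 − 18.8) + 70.4

76.8109 °C


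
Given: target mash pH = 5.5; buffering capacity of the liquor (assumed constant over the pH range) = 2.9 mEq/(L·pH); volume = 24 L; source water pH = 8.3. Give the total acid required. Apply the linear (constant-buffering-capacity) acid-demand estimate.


acid = buffering capacity · (pH_source − pH_target) · V
acid = 2.9 · (8.3 − 5.5) · 24

194.8800 mEq


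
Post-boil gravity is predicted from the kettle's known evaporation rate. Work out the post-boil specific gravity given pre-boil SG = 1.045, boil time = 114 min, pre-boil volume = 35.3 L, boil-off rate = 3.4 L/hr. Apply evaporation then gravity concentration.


V_post = V_pre − rate·(t/60);  SG_post = 1 + (SG_pre−1)·V_pre/V_post
V_post = 35.3 − 3.4·(114/60) = 28.8400
SG_post = 1 + (1.045 − 1)·35.3/28.8400

1.0551


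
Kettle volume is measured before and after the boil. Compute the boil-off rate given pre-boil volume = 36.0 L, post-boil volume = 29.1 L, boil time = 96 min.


rate = (V_pre − V_post) / (t_min/60)
rate = (36.0 − 29.1) / (96/60)

4.3125 L/hr


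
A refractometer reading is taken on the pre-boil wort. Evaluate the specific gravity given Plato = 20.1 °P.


SG = 259/(259 − P)
SG = 259/(259 − 20.1)

1.0841


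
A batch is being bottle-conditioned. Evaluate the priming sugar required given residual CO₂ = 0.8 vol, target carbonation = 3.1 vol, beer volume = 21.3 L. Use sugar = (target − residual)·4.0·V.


sugar = (3.1 − 0.8)·4.0·21.3

195.9600 g


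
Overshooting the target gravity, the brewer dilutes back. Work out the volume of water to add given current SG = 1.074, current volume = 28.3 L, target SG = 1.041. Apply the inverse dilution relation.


V_water = V·((SG_curr − 1)/(SG_target − 1) − 1)
V_water = 28.3·((1.074 − 1)/(1.041 − 1) − 1)

22.7780 L


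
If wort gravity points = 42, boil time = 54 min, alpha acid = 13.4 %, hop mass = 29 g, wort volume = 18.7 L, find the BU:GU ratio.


U = 1.65·0.000125^(GP/1000)·(1−e^(−0.04t))/4.15;  IBU = (α/100)·m·U·1000/V;  BU:GU = IBU/GP
U = 1.65·0.000125^(42/1000)·(1−e^(−0.04·54))/4.15 = 0.2412
IBU = (13.4/100)·29·0.2412·1000/18.7 = 50.1131
BU:GU = 50.1131/42

1.1932


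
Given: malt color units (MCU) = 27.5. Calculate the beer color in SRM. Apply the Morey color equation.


SRM = 1.4922 · MCU^0.6859
SRM = 1.4922 · 27.5^0.6859

14.4899 SRM


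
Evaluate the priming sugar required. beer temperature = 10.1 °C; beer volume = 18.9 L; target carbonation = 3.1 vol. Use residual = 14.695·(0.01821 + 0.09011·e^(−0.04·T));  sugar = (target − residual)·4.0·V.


residual = 14.695·(0.01821 + 0.09011·e^(−0.04·10.1)) = 1.1517
sugar = (3.1 − 1.1517)·4.0·18.9

147.2939 g


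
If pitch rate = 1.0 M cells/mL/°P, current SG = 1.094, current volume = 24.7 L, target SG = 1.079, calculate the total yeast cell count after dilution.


V_w = V·((SG_c−1)/(SG_t−1)−1);  °P = 259 − 259/SG_t;  cells = rate·(V+V_w)·°P
V_w = 24.7·((1.094−1)/(1.079−1)−1) = 4.6899
V_final = 24.7 + 4.6899 = 29.3899
°P = 259 − 259/1.079 = 18.9629
cells = 1.0·29.3899·18.9629

557.3181 billion cells


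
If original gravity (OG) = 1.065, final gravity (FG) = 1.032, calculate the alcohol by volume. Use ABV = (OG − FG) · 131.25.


ABV = (1.065 − 1.032) · 131.25

4.3312 % ABV


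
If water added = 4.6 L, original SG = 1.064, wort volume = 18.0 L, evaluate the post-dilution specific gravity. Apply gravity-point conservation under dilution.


SG_new = 1 + (SG_old − 1)·V_old/(V_old + V_water)
pts = (1.064 − 1)·1000·18.0/(18.0 + 4.6) = 50.9735
SG_new = 1 + 50.9735/1000

1.0510


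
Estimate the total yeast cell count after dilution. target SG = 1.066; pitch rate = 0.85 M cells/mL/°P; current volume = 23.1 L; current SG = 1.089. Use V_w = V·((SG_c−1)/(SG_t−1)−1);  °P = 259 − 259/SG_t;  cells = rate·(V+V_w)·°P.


V_w = 23.1·((1.089−1)/(1.066−1)−1) = 8.0500
V_final = 23.1 + 8.0500 = 31.1500
°P = 259 − 259/1.066 = 16.0356
cells = 0.85·31.1500·16.0356

424.5839 billion cells


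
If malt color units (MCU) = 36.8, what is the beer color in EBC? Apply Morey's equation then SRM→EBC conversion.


SRM = 1.4922·MCU^0.6859;  EBC = SRM·1.97
SRM = 1.4922·36.8^0.6859 = 17.6947
EBC = 17.6947·1.97

34.8585 EBC


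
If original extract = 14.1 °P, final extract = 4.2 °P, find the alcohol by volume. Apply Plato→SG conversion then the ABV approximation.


SG = 259/(259 − P);  ABV = (OG − FG)·131.25
OG = 259/(259 − 14.1) = 1.0576
FG = 259/(259 − 4.2) = 1.0165
ABV = (1.0576 − 1.0165)·131.25

5.3932 % ABV


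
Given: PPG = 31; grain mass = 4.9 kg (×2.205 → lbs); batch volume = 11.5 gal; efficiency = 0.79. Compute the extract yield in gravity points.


points = lbs × PPG × eff / vol
lbs = 4.9 × 2.205 = 10.8045
points = 10.8045 × 31 × 0.79 / 11.5

23.0089 points


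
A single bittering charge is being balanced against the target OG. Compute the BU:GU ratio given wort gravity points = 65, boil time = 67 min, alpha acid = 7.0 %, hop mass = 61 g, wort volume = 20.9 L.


U = 1.65·0.000125^(GP/1000)·(1−e^(−0.04t))/4.15;  IBU = (α/100)·m·U·1000/V;  BU:GU = IBU/GP
U = 1.65·0.000125^(65/1000)·(1−e^(−0.04·67))/4.15 = 0.2065
IBU = (7.0/100)·61·0.2065·1000/20.9 = 42.1862
BU:GU = 42.1862/65

0.6490


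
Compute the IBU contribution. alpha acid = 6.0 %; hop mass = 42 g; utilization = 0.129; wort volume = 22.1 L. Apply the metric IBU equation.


IBU = (α/100)·mass·U·1000 / V
IBU = (6.0/100)·42·0.129·1000 / 22.1

14.7095 IBU


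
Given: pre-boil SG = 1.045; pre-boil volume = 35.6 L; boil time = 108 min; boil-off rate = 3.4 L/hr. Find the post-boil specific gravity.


V_post = V_pre − rate·(t/60);  SG_post = 1 + (SG_pre−1)·V_pre/V_post
V_post = 35.6 − 3.4·(108/60) = 29.4800
SG_post = 1 + (1.045 − 1)·35.6/29.4800

1.0543


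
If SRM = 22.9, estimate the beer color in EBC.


EBC = SRM · 1.97
EBC = 22.9 · 1.97

45.1130 EBC


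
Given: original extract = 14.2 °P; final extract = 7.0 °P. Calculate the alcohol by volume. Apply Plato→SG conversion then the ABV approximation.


SG = 259/(259 − P);  ABV = (OG − FG)·131.25
OG = 259/(259 − 14.2) = 1.0580
FG = 259/(259 − 7.0) = 1.0278
ABV = (1.0580 − 1.0278)·131.25

3.9675 % ABV


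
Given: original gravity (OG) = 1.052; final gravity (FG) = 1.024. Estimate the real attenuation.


AA = (OG−FG)/(OG−1)·100;  RA = AA·0.8192
AA = (1.052 − 1.024)/(1.052 − 1)·100 = 53.8462
RA = 53.8462·0.8192

44.1108 %


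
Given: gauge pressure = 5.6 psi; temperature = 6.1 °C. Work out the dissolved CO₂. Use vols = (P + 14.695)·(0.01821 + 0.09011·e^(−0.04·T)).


vols = (5.6 + 14.695)·(0.01821 + 0.09011·e^(−0.04·6.1))

1.8024 volumes


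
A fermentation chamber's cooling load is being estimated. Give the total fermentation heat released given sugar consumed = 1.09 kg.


Q = m_sugar · 590 kJ/kg
Q = 1.09 · 590

643.1000 kJ


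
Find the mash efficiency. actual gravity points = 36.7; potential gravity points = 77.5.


efficiency = actual / potential × 100
efficiency = 36.7 / 77.5 × 100

47.3548 %


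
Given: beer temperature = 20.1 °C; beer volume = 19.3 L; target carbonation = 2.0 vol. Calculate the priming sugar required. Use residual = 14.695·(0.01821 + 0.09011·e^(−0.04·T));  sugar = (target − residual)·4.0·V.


residual = 14.695·(0.01821 + 0.09011·e^(−0.04·20.1)) = 0.8602
sugar = (2.0 − 0.8602)·4.0·19.3

87.9920 g


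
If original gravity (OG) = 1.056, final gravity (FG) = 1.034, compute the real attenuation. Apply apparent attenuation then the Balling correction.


AA = (OG−FG)/(OG−1)·100;  RA = AA·0.8192
AA = (1.056 − 1.034)/(1.056 − 1)·100 = 39.2857
RA = 39.2857·0.8192

32.1829 %


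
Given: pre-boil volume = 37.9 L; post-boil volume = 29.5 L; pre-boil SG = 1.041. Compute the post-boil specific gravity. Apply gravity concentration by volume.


SG_post = 1 + (SG_pre − 1)·V_pre/V_post
pts_pre = (1.041 − 1)·1000 = 41.0000
pts_post = 41.0000·37.9/29.5 = 52.6746
SG_post = 1 + 52.6746/1000

1.0527


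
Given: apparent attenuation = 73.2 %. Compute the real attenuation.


RA = AA · 0.8192
RA = 73.2 · 0.8192

59.9654 %


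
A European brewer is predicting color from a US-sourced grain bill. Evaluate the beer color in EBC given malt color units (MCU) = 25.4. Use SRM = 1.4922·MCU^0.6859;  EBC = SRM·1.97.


SRM = 1.4922·25.4^0.6859 = 13.7215
EBC = 13.7215·1.97

27.0314 EBC


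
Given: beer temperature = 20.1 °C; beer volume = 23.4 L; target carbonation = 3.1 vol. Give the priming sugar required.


residual = 14.695·(0.01821 + 0.09011·e^(−0.04·T));  sugar = (target − residual)·4.0·V
residual = 14.695·(0.01821 + 0.09011·e^(−0.04·20.1)) = 0.8602
sugar = (3.1 − 0.8602)·4.0·23.4

209.6446 g


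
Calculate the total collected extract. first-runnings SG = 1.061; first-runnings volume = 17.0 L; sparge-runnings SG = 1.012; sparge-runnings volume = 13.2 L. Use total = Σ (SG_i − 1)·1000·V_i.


first = (1.061 − 1)·1000·17.0 = 1037.0000
sparge = (1.012 − 1)·1000·13.2 = 158.4000
total = 1037.0000 + 158.4000

1195.4000 gravity·L


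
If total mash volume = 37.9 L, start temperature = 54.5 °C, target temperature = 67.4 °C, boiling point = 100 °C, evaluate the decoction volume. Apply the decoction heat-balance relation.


V_dec = V_total·(T_target − T_start)/(T_boil − T_start)
V_dec = 37.9·(67.4 − 54.5)/(100 − 54.5)

10.7453 L


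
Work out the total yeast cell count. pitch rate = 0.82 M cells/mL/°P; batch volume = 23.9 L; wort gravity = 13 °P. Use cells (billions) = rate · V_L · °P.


cells = 0.82 · 23.9 · 13

254.7740 billion cells


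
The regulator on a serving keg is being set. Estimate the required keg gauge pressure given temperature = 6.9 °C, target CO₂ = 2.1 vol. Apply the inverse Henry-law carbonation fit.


psi = vols/(0.01821 + 0.09011·e^(−0.04·T)) − 14.695
psi = 2.1/(0.01821 + 0.09011·e^(−0.04·6.9)) − 14.695

9.5582 psi


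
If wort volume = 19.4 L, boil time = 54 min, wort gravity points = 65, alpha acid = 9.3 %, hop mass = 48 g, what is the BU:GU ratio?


U = 1.65·0.000125^(GP/1000)·(1−e^(−0.04t))/4.15;  IBU = (α/100)·m·U·1000/V;  BU:GU = IBU/GP
U = 1.65·0.000125^(65/1000)·(1−e^(−0.04·54))/4.15 = 0.1961
IBU = (9.3/100)·48·0.1961·1000/19.4 = 45.1275
BU:GU = 45.1275/65

0.6943


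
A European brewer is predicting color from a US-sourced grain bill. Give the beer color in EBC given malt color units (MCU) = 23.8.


SRM = 1.4922·MCU^0.6859;  EBC = SRM·1.97
SRM = 1.4922·23.8^0.6859 = 13.1226
EBC = 13.1226·1.97

25.8516 EBC


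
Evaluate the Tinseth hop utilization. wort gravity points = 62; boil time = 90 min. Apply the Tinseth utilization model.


U = 1.65·0.000125^(GP/1000) · (1 − e^(−0.04·t))/4.15
bigness = 1.65·0.000125^(62/1000) = 0.9451
boil_factor = (1 − e^(−0.04·90))/4.15 = 0.2344
U = 0.9451 · 0.2344

0.2215


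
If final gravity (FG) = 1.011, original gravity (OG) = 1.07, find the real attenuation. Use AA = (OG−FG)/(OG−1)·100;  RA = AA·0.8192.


AA = (1.07 − 1.011)/(1.07 − 1)·100 = 84.2857
RA = 84.2857·0.8192

69.0469 %


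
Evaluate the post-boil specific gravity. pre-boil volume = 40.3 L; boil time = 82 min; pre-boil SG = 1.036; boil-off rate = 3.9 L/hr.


V_post = V_pre − rate·(t/60);  SG_post = 1 + (SG_pre−1)·V_pre/V_post
V_post = 40.3 − 3.9·(82/60) = 34.9700
SG_post = 1 + (1.036 − 1)·40.3/34.9700

1.0415


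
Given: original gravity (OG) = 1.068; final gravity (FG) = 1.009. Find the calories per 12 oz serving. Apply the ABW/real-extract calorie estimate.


ABW = (OG−FG)·131.25·0.79/FG;  °P = 259 − 259/SG (for OG→OE and FG→AE);  RE = 0.1808·OE + 0.8192·AE;  Cal = (6.9·ABW + 4·(RE−0.1))·FG·3.55
ABW = (1.068 − 1.009)·131.25·0.79/1.009 = 6.0630
OE = 259 − 259/1.068 = 16.4906 °P
AE = 259 − 259/1.009 = 2.3102 °P
RE = 0.1808·16.4906 + 0.8192·2.3102 = 4.8740 °P
Cal = (6.9·6.0630 + 4·(4.8740−0.1))·1.009·3.55

218.2510 kcal


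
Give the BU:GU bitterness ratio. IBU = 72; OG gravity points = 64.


BU:GU = IBU / OG_points
BU:GU = 72 / 64

1.1250


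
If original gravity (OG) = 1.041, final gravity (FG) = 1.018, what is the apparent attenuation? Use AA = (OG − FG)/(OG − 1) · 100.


AA = (1.041 − 1.018)/(1.041 − 1) · 100

56.0976 %


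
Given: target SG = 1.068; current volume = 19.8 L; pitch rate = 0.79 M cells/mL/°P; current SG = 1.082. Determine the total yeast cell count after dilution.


V_w = V·((SG_c−1)/(SG_t−1)−1);  °P = 259 − 259/SG_t;  cells = rate·(V+V_w)·°P
V_w = 19.8·((1.082−1)/(1.068−1)−1) = 4.0765
V_final = 19.8 + 4.0765 = 23.8765
°P = 259 − 259/1.068 = 16.4906
cells = 0.79·23.8765·16.4906

311.0532 billion cells


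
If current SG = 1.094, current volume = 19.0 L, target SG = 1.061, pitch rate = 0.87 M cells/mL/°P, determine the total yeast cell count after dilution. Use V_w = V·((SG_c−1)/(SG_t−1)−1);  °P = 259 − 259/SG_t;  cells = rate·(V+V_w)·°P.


V_w = 19.0·((1.094−1)/(1.061−1)−1) = 10.2787
V_final = 19.0 + 10.2787 = 29.2787
°P = 259 − 259/1.061 = 14.8907
cells = 0.87·29.2787·14.8907

379.3020 billion cells


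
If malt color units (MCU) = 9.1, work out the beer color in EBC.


SRM = 1.4922·MCU^0.6859;  EBC = SRM·1.97
SRM = 1.4922·9.1^0.6859 = 6.7863
EBC = 6.7863·1.97

13.3690 EBC


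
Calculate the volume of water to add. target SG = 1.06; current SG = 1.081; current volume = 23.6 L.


V_water = V·((SG_curr − 1)/(SG_target − 1) − 1)
V_water = 23.6·((1.081 − 1)/(1.06 − 1) − 1)

8.2600 L


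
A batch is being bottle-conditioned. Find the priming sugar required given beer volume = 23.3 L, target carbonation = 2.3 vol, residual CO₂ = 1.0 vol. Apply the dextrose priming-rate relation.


sugar = (target − residual)·4.0·V
sugar = (2.3 − 1.0)·4.0·23.3

121.1600 g


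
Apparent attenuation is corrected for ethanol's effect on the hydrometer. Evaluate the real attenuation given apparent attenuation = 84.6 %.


RA = AA · 0.8192
RA = 84.6 · 0.8192

69.3043 %


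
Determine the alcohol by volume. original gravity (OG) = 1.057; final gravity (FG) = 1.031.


ABV = (OG − FG) · 131.25
ABV = (1.057 − 1.031) · 131.25

3.4125 % ABV


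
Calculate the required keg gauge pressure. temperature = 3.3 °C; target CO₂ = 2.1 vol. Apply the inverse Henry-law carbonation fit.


psi = vols/(0.01821 + 0.09011·e^(−0.04·T)) − 14.695
psi = 2.1/(0.01821 + 0.09011·e^(−0.04·3.3)) − 14.695

6.9150 psi


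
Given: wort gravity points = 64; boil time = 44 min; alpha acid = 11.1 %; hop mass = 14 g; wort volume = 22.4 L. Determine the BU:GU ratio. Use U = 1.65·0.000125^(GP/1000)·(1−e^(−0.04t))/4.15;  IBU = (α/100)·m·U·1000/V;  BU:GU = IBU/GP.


U = 1.65·0.000125^(64/1000)·(1−e^(−0.04·44))/4.15 = 0.1852
IBU = (11.1/100)·14·0.1852·1000/22.4 = 12.8484
BU:GU = 12.8484/64

0.2008


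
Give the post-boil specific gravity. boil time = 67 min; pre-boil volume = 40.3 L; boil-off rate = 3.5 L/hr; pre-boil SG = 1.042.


V_post = V_pre − rate·(t/60);  SG_post = 1 + (SG_pre−1)·V_pre/V_post
V_post = 40.3 − 3.5·(67/60) = 36.3917
SG_post = 1 + (1.042 − 1)·40.3/36.3917

1.0465


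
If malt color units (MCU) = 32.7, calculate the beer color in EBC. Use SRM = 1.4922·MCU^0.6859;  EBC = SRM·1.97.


SRM = 1.4922·32.7^0.6859 = 16.3176
EBC = 16.3176·1.97

32.1456 EBC


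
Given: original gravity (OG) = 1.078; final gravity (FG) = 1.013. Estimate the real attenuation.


AA = (OG−FG)/(OG−1)·100;  RA = AA·0.8192
AA = (1.078 − 1.013)/(1.078 − 1)·100 = 83.3333
RA = 83.3333·0.8192

68.2667 %


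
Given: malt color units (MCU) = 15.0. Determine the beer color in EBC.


SRM = 1.4922·MCU^0.6859;  EBC = SRM·1.97
SRM = 1.4922·15.0^0.6859 = 9.5611
EBC = 9.5611·1.97

18.8354 EBC


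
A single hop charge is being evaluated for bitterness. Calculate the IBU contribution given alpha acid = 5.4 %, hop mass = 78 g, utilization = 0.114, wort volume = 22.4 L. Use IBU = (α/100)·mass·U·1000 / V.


IBU = (5.4/100)·78·0.114·1000 / 22.4

21.4361 IBU


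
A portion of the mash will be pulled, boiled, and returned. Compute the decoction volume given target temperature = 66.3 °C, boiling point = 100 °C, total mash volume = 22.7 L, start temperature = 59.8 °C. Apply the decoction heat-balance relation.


V_dec = V_total·(T_target − T_start)/(T_boil − T_start)
V_dec = 22.7·(66.3 − 59.8)/(100 − 59.8)

3.6704 L


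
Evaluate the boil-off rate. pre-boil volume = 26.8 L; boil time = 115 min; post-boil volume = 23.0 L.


rate = (V_pre − V_post) / (t_min/60)
rate = (26.8 − 23.0) / (115/60)

1.9826 L/hr


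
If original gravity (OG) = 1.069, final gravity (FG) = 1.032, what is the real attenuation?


AA = (OG−FG)/(OG−1)·100;  RA = AA·0.8192
AA = (1.069 − 1.032)/(1.069 − 1)·100 = 53.6232
RA = 53.6232·0.8192

43.9281 %


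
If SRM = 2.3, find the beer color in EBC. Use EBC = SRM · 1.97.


EBC = 2.3 · 1.97

4.5310 EBC


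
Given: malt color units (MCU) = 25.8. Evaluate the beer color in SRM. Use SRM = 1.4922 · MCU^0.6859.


SRM = 1.4922 · 25.8^0.6859

13.8694 SRM


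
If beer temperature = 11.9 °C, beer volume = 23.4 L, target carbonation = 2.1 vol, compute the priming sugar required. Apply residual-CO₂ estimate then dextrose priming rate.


residual = 14.695·(0.01821 + 0.09011·e^(−0.04·T));  sugar = (target − residual)·4.0·V
residual = 14.695·(0.01821 + 0.09011·e^(−0.04·11.9)) = 1.0903
sugar = (2.1 − 1.0903)·4.0·23.4

94.5124 g


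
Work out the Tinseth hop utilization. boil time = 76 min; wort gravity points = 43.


U = 1.65·0.000125^(GP/1000) · (1 − e^(−0.04·t))/4.15
bigness = 1.65·0.000125^(43/1000) = 1.1211
boil_factor = (1 − e^(−0.04·76))/4.15 = 0.2294
U = 1.1211 · 0.2294

0.2572


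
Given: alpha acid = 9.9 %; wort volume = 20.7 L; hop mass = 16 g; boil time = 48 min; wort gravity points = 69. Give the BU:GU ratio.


U = 1.65·0.000125^(GP/1000)·(1−e^(−0.04t))/4.15;  IBU = (α/100)·m·U·1000/V;  BU:GU = IBU/GP
U = 1.65·0.000125^(69/1000)·(1−e^(−0.04·48))/4.15 = 0.1825
IBU = (9.9/100)·16·0.1825·1000/20.7 = 13.9655
BU:GU = 13.9655/69

0.2024


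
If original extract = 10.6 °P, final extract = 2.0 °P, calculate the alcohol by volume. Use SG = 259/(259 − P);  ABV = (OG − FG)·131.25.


OG = 259/(259 − 10.6) = 1.0427
FG = 259/(259 − 2.0) = 1.0078
ABV = (1.0427 − 1.0078)·131.25

4.5794 % ABV


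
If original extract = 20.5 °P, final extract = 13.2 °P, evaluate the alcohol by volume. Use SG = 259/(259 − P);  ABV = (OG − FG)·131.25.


OG = 259/(259 − 20.5) = 1.0860
FG = 259/(259 − 13.2) = 1.0537
ABV = (1.0860 − 1.0537)·131.25

4.2330 % ABV


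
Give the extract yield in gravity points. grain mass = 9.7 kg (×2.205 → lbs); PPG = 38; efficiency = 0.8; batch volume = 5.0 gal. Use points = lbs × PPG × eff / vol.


lbs = 9.7 × 2.205 = 21.3885
points = 21.3885 × 38 × 0.8 / 5.0

130.0421 points


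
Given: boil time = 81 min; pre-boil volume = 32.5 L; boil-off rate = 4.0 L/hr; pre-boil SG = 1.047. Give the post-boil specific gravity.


V_post = V_pre − rate·(t/60);  SG_post = 1 + (SG_pre−1)·V_pre/V_post
V_post = 32.5 − 4.0·(81/60) = 27.1000
SG_post = 1 + (1.047 − 1)·32.5/27.1000

1.0564


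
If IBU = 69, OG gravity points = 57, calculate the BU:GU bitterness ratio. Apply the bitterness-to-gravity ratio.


BU:GU = IBU / OG_points
BU:GU = 69 / 57

1.2105


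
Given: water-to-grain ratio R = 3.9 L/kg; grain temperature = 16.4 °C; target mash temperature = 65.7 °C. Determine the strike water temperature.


T_strike = (0.41/R)·(T_mash − T_grain) + T_mash
T_strike = (0.41/3.9)·(65.7 − 16.4) + 65.7

70.8828 °C


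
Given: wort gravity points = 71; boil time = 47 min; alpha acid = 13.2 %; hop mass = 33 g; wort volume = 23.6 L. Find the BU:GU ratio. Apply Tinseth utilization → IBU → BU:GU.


U = 1.65·0.000125^(GP/1000)·(1−e^(−0.04t))/4.15;  IBU = (α/100)·m·U·1000/V;  BU:GU = IBU/GP
U = 1.65·0.000125^(71/1000)·(1−e^(−0.04·47))/4.15 = 0.1780
IBU = (13.2/100)·33·0.1780·1000/23.6 = 32.8538
BU:GU = 32.8538/71

0.4627


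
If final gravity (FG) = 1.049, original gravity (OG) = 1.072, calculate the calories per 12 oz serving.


ABW = (OG−FG)·131.25·0.79/FG;  °P = 259 − 259/SG (for OG→OE and FG→AE);  RE = 0.1808·OE + 0.8192·AE;  Cal = (6.9·ABW + 4·(RE−0.1))·FG·3.55
ABW = (1.072 − 1.049)·131.25·0.79/1.049 = 2.2734
OE = 259 − 259/1.072 = 17.3955 °P
AE = 259 − 259/1.049 = 12.0982 °P
RE = 0.1808·17.3955 + 0.8192·12.0982 = 13.0559 °P
Cal = (6.9·2.2734 + 4·(13.0559−0.1))·1.049·3.55

251.4052 kcal


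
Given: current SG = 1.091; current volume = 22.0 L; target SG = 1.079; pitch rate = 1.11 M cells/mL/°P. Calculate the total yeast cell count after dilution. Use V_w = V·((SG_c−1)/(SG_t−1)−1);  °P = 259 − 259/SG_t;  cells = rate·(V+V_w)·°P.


V_w = 22.0·((1.091−1)/(1.079−1)−1) = 3.3418
V_final = 22.0 + 3.3418 = 25.3418
°P = 259 − 259/1.079 = 18.9629
cells = 1.11·25.3418·18.9629

533.4152 billion cells


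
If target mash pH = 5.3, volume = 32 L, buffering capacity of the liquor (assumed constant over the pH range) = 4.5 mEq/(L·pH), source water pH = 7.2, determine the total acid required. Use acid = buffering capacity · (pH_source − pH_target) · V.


acid = 4.5 · (7.2 − 5.3) · 32

273.6000 mEq


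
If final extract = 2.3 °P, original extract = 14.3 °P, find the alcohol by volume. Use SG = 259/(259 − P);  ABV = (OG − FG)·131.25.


OG = 259/(259 − 14.3) = 1.0584
FG = 259/(259 − 2.3) = 1.0090
ABV = (1.0584 − 1.0090)·131.25

6.4941 % ABV


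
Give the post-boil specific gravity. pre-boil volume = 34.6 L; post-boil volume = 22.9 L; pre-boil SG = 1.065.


SG_post = 1 + (SG_pre − 1)·V_pre/V_post
pts_pre = (1.065 − 1)·1000 = 65.0000
pts_post = 65.0000·34.6/22.9 = 98.2096
SG_post = 1 + 98.2096/1000

1.0982


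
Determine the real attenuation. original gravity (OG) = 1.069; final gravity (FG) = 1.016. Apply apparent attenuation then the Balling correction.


AA = (OG−FG)/(OG−1)·100;  RA = AA·0.8192
AA = (1.069 − 1.016)/(1.069 − 1)·100 = 76.8116
RA = 76.8116·0.8192

62.9241 %


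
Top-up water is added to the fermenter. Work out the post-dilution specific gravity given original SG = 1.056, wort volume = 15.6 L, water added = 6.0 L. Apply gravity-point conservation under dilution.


SG_new = 1 + (SG_old − 1)·V_old/(V_old + V_water)
pts = (1.056 − 1)·1000·15.6/(15.6 + 6.0) = 40.4444
SG_new = 1 + 40.4444/1000

1.0404


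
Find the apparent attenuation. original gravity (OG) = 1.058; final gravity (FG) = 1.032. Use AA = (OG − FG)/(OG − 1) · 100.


AA = (1.058 − 1.032)/(1.058 − 1) · 100

44.8276 %


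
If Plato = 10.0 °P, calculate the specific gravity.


SG = 259/(259 − P)
SG = 259/(259 − 10.0)

1.0402


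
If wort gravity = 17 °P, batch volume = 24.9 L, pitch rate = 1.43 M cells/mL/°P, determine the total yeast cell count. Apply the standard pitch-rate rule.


cells (billions) = rate · V_L · °P
cells = 1.43 · 24.9 · 17

605.3190 billion cells


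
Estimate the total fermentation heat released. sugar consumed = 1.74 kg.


Q = m_sugar · 590 kJ/kg
Q = 1.74 · 590

1026.6000 kJ


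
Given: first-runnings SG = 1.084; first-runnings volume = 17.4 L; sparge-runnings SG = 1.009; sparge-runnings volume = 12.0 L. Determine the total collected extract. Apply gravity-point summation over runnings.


total = Σ (SG_i − 1)·1000·V_i
first = (1.084 − 1)·1000·17.4 = 1461.6000
sparge = (1.009 − 1)·1000·12.0 = 108.0000
total = 1461.6000 + 108.0000

1569.6000 gravity·L


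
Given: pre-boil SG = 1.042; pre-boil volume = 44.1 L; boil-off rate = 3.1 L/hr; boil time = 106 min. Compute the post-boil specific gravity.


V_post = V_pre − rate·(t/60);  SG_post = 1 + (SG_pre−1)·V_pre/V_post
V_post = 44.1 − 3.1·(106/60) = 38.6233
SG_post = 1 + (1.042 − 1)·44.1/38.6233

1.0480


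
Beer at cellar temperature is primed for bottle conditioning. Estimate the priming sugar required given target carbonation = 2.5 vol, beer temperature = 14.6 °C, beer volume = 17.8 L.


residual = 14.695·(0.01821 + 0.09011·e^(−0.04·T));  sugar = (target − residual)·4.0·V
residual = 14.695·(0.01821 + 0.09011·e^(−0.04·14.6)) = 1.0060
sugar = (2.5 − 1.0060)·4.0·17.8

106.3703 g


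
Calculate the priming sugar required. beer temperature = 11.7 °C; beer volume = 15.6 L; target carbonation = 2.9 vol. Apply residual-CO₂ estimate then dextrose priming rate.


residual = 14.695·(0.01821 + 0.09011·e^(−0.04·T));  sugar = (target − residual)·4.0·V
residual = 14.695·(0.01821 + 0.09011·e^(−0.04·11.7)) = 1.0969
sugar = (2.9 − 1.0969)·4.0·15.6

112.5159 g


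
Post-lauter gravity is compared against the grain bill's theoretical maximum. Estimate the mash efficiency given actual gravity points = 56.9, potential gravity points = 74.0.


efficiency = actual / potential × 100
efficiency = 56.9 / 74.0 × 100

76.8919 %


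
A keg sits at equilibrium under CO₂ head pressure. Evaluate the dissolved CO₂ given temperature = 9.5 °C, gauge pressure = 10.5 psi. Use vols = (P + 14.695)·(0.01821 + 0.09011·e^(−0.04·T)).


vols = (10.5 + 14.695)·(0.01821 + 0.09011·e^(−0.04·9.5))

2.0114 volumes


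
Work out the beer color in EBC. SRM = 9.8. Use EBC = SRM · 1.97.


EBC = 9.8 · 1.97

19.3060 EBC


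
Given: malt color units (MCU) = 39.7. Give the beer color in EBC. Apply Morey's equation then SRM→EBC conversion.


SRM = 1.4922·MCU^0.6859;  EBC = SRM·1.97
SRM = 1.4922·39.7^0.6859 = 18.6396
EBC = 18.6396·1.97

36.7201 EBC


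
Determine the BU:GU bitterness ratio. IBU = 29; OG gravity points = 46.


BU:GU = IBU / OG_points
BU:GU = 29 / 46

0.6304


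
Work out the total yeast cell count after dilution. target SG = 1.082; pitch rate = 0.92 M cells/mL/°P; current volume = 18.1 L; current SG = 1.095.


V_w = V·((SG_c−1)/(SG_t−1)−1);  °P = 259 − 259/SG_t;  cells = rate·(V+V_w)·°P
V_w = 18.1·((1.095−1)/(1.082−1)−1) = 2.8695
V_final = 18.1 + 2.8695 = 20.9695
°P = 259 − 259/1.082 = 19.6285
cells = 0.92·20.9695·19.6285

378.6714 billion cells


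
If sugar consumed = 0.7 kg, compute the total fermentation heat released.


Q = m_sugar · 590 kJ/kg
Q = 0.7 · 590

413.0000 kJ


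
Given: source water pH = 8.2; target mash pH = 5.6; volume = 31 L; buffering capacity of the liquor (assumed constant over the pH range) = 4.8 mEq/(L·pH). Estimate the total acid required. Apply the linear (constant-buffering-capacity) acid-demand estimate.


acid = buffering capacity · (pH_source − pH_target) · V
acid = 4.8 · (8.2 − 5.6) · 31

386.8800 mEq


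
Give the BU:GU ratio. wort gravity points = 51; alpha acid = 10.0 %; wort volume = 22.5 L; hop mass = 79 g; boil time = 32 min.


U = 1.65·0.000125^(GP/1000)·(1−e^(−0.04t))/4.15;  IBU = (α/100)·m·U·1000/V;  BU:GU = IBU/GP
U = 1.65·0.000125^(51/1000)·(1−e^(−0.04·32))/4.15 = 0.1815
IBU = (10.0/100)·79·0.1815·1000/22.5 = 63.7291
BU:GU = 63.7291/51

1.2496


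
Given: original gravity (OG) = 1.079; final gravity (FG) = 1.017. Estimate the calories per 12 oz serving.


ABW = (OG−FG)·131.25·0.79/FG;  °P = 259 − 259/SG (for OG→OE and FG→AE);  RE = 0.1808·OE + 0.8192·AE;  Cal = (6.9·ABW + 4·(RE−0.1))·FG·3.55
ABW = (1.079 − 1.017)·131.25·0.79/1.017 = 6.3212
OE = 259 − 259/1.079 = 18.9629 °P
AE = 259 − 259/1.017 = 4.3294 °P
RE = 0.1808·18.9629 + 0.8192·4.3294 = 6.9751 °P
Cal = (6.9·6.3212 + 4·(6.9751−0.1))·1.017·3.55

256.7558 kcal


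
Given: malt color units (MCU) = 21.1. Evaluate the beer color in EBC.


SRM = 1.4922·MCU^0.6859;  EBC = SRM·1.97
SRM = 1.4922·21.1^0.6859 = 12.0824
EBC = 12.0824·1.97

23.8023 EBC


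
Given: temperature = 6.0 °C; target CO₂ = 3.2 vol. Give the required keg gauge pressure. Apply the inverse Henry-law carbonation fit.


psi = vols/(0.01821 + 0.09011·e^(−0.04·T)) − 14.695
psi = 3.2/(0.01821 + 0.09011·e^(−0.04·6.0)) − 14.695

21.2225 psi


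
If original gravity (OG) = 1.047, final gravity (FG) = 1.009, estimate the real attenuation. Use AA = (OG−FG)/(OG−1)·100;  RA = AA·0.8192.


AA = (1.047 − 1.009)/(1.047 − 1)·100 = 80.8511
RA = 80.8511·0.8192

66.2332 %


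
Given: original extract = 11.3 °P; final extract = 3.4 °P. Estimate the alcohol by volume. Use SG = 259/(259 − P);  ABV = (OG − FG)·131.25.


OG = 259/(259 − 11.3) = 1.0456
FG = 259/(259 − 3.4) = 1.0133
ABV = (1.0456 − 1.0133)·131.25

4.2417 % ABV
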